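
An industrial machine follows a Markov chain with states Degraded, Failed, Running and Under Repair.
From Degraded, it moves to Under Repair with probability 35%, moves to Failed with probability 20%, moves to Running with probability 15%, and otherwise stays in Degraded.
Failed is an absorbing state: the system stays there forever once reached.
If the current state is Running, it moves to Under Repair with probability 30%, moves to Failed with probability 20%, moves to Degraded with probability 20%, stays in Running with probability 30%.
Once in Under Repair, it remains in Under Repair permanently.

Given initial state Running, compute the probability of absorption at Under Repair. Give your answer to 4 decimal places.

Let h(s) be the probability of absorption at Under Repair starting from transient state s. Then h(Under Repair) = 1 and h(Failed) = 0. By first-step analysis:
h(Degraded) = 0.3·h(Degraded) + 0.2·0 + 0.15·h(Running) + 0.35·1
h(Running) = 0.2·h(Degraded) + 0.2·0 + 0.3·h(Running) + 0.3·1
Solving: h(Degraded) = 0.6304, h(Running) = 0.6087.
Starting from Running, the probability is 0.6087.

0.6087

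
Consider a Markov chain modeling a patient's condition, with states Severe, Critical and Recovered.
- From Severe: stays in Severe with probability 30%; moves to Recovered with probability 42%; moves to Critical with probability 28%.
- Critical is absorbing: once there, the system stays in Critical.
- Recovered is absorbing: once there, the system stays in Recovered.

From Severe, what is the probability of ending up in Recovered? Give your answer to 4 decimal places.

0.6000

Let h(s) be the probability of absorption at Recovered starting from transient state s. Then h(Recovered) = 1 and h(Critical) = 0. By first-step analysis:
h(Severe) = 0.3·h(Severe) + 0.28·0 + 0.42·1
Solving: h(Severe) = 0.6000.
Starting from Severe, the probability is 0.6000.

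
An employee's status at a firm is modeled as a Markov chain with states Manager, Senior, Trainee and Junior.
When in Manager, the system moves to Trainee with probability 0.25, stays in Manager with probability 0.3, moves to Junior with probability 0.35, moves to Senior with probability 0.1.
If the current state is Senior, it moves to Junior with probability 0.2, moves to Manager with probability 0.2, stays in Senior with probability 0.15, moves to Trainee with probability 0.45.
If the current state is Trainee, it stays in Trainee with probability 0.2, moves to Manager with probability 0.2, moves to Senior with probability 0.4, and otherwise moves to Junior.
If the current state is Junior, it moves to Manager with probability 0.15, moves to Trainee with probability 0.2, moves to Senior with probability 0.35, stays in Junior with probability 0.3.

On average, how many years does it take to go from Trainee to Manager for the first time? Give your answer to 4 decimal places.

5.2941

Let t(s) be the expected number of years to first reach Manager from state s, with t(Manager) = 0. Conditioning on the first year:
t(Senior) = 1 + 0.15·t(Senior) + 0.45·t(Trainee) + 0.2·t(Junior)
t(Trainee) = 1 + 0.4·t(Senior) + 0.2·t(Trainee) + 0.2·t(Junior)
t(Junior) = 1 + 0.35·t(Senior) + 0.2·t(Trainee) + 0.3·t(Junior)
Solving: t(Senior) = 5.2941, t(Trainee) = 5.2941, t(Junior) = 5.5882.
Expected years from Trainee to Manager: 5.2941.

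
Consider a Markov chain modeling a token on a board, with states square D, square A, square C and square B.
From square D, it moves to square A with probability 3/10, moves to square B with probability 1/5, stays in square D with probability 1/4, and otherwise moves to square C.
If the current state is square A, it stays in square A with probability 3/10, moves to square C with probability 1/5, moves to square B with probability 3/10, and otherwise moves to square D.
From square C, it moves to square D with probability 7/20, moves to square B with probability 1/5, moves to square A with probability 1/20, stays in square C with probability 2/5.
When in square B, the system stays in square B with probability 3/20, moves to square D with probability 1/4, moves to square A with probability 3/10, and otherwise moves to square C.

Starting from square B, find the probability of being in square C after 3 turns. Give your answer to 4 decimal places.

Propagate the distribution vector 3 turns from square B.
After 0 turns: (0.0000, 0.0000, 0.0000, 1.0000)
After 1 turn: (0.2500, 0.3000, 0.3000, 0.1500)
After 2 turns: (0.2650, 0.2250, 0.2875, 0.2225)
After 3 turns: (0.2675, 0.2281, 0.2930, 0.2114)
P(in square C after 3 turns) = 0.2930

0.2930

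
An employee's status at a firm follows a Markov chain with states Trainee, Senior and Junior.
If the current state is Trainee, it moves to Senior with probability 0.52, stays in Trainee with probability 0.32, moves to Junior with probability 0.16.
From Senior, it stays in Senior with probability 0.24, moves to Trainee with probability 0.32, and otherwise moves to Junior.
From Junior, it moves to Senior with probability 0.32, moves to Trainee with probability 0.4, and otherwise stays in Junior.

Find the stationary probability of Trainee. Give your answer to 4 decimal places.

0.3437

Let the stationary distribution be π with π = πP and π_1 + π_2 + π_3 = 1.
π_1 = 0.32·π_1 + 0.32·π_2 + 0.4·π_3
π_2 = 0.52·π_1 + 0.24·π_2 + 0.32·π_3
Solving with the normalization constraint gives π = (0.3437, 0.3599, 0.2963).
So the stationary probability of Trainee is 0.3437.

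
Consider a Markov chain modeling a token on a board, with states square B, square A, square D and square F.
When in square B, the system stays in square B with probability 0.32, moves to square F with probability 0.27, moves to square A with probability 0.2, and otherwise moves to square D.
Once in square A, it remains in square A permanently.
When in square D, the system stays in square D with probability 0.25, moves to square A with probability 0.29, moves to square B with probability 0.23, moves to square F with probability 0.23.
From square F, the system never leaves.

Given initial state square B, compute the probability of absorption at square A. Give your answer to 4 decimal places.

0.4568

Let h(s) be the probability of absorption at square A starting from transient state s. Then h(square A) = 1 and h(square F) = 0. By first-step analysis:
h(square B) = 0.32·h(square B) + 0.2·1 + 0.21·h(square D) + 0.27·0
h(square D) = 0.23·h(square B) + 0.29·1 + 0.25·h(square D) + 0.23·0
Solving: h(square B) = 0.4568, h(square D) = 0.5267.
Starting from square B, the probability is 0.4568.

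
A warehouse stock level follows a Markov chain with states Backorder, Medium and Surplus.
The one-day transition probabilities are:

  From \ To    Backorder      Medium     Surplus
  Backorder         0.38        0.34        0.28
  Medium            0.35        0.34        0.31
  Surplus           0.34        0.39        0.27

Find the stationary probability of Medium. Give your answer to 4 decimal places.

Let the stationary distribution be π with π = πP and π_1 + π_2 + π_3 = 1.
π_1 = 0.38·π_1 + 0.35·π_2 + 0.34·π_3
π_2 = 0.34·π_1 + 0.34·π_2 + 0.39·π_3
Solving with the normalization constraint gives π = (0.3579, 0.3544, 0.2878).
So the stationary probability of Medium is 0.3544.

0.3544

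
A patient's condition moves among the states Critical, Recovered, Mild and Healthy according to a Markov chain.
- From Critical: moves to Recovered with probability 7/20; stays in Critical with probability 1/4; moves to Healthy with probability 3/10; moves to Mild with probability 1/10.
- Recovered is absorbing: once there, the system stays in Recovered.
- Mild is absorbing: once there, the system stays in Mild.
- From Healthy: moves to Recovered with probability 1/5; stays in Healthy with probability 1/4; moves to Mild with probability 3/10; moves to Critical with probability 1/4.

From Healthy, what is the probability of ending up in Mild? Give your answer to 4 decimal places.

Let h(s) be the probability of absorption at Mild starting from transient state s. Then h(Mild) = 1 and h(Recovered) = 0. By first-step analysis:
h(Critical) = 0.25·h(Critical) + 0.35·0 + 0.1·1 + 0.3·h(Healthy)
h(Healthy) = 0.25·h(Critical) + 0.2·0 + 0.3·1 + 0.25·h(Healthy)
Solving: h(Critical) = 0.3385, h(Healthy) = 0.5128.
Starting from Healthy, the probability is 0.5128.

0.5128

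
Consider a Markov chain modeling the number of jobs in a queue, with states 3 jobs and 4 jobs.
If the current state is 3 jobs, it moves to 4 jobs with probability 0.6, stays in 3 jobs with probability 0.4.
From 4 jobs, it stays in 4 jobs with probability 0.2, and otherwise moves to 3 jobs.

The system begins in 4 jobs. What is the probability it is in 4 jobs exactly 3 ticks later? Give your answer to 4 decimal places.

0.3920

Propagate the distribution vector 3 ticks from 4 jobs.
After 0 ticks: (0.0000, 1.0000)
After 1 tick: (0.8000, 0.2000)
After 2 ticks: (0.4800, 0.5200)
After 3 ticks: (0.6080, 0.3920)
P(in 4 jobs after 3 ticks) = 0.3920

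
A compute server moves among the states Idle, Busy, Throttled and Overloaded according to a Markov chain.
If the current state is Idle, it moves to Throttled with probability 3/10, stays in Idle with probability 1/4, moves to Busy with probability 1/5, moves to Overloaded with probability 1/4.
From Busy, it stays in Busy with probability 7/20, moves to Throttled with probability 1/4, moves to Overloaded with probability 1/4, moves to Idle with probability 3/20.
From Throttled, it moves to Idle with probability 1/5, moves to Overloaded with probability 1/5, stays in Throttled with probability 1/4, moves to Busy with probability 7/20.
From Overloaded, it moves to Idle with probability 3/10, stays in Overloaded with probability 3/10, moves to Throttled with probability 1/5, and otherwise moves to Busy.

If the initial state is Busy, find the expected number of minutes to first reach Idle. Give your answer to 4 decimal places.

5.0132

Let t(s) be the expected number of minutes to first reach Idle from state s, with t(Idle) = 0. Conditioning on the first minute:
t(Busy) = 1 + 0.35·t(Busy) + 0.25·t(Throttled) + 0.25·t(Overloaded)
t(Throttled) = 1 + 0.35·t(Busy) + 0.25·t(Throttled) + 0.2·t(Overloaded)
t(Overloaded) = 1 + 0.2·t(Busy) + 0.2·t(Throttled) + 0.3·t(Overloaded)
Solving: t(Busy) = 5.0132, t(Throttled) = 4.8016, t(Overloaded) = 4.2328.
Expected minutes from Busy to Idle: 5.0132.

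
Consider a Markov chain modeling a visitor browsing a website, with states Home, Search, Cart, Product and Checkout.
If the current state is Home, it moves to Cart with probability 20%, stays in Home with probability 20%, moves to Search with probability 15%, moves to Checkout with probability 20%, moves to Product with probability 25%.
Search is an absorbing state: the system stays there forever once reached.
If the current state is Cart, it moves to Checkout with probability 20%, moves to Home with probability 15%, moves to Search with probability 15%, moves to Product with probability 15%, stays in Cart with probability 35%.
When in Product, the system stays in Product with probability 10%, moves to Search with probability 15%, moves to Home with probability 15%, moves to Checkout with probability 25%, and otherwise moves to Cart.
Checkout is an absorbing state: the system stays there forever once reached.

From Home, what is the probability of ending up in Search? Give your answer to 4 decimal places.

0.4170

Let h(s) be the probability of absorption at Search starting from transient state s. Then h(Search) = 1 and h(Checkout) = 0. By first-step analysis:
h(Home) = 0.2·h(Home) + 0.15·1 + 0.2·h(Cart) + 0.25·h(Product) + 0.2·0
h(Cart) = 0.15·h(Home) + 0.15·1 + 0.35·h(Cart) + 0.15·h(Product) + 0.2·0
h(Product) = 0.15·h(Home) + 0.15·1 + 0.35·h(Cart) + 0.1·h(Product) + 0.25·0
Solving: h(Home) = 0.4170, h(Cart) = 0.4191, h(Product) = 0.3992.
Starting from Home, the probability is 0.4170.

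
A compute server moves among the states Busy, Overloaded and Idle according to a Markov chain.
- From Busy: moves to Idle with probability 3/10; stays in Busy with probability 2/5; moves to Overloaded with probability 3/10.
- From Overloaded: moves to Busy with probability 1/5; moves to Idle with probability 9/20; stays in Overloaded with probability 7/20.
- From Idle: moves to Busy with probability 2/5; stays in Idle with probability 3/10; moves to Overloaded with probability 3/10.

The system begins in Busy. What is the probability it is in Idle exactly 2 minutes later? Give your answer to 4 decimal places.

0.3450

Sum over the intermediate state after 1 minute:
P = P(Busy→Busy)·P(Busy→Idle) + P(Busy→Overloaded)·P(Overloaded→Idle) + P(Busy→Idle)·P(Idle→Idle)
  = 0.4×0.3 + 0.3×0.45 + 0.3×0.3
  = 0.1200 + 0.1350 + 0.0900 = 0.3450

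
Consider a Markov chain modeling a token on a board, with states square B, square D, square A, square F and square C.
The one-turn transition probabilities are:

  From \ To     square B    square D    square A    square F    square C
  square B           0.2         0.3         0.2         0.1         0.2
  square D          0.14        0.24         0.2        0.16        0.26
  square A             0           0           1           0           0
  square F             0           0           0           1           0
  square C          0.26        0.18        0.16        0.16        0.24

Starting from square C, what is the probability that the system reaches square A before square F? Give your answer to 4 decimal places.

0.5475

Let h(s) be the probability of absorption at square A starting from transient state s. Then h(square A) = 1 and h(square F) = 0. By first-step analysis:
h(square B) = 0.2·h(square B) + 0.3·h(square D) + 0.2·1 + 0.1·0 + 0.2·h(square C)
h(square D) = 0.14·h(square B) + 0.24·h(square D) + 0.2·1 + 0.16·0 + 0.26·h(square C)
h(square C) = 0.26·h(square B) + 0.18·h(square D) + 0.16·1 + 0.16·0 + 0.24·h(square C)
Solving: h(square B) = 0.5970, h(square D) = 0.5604, h(square C) = 0.5475.
Starting from square C, the probability is 0.5475.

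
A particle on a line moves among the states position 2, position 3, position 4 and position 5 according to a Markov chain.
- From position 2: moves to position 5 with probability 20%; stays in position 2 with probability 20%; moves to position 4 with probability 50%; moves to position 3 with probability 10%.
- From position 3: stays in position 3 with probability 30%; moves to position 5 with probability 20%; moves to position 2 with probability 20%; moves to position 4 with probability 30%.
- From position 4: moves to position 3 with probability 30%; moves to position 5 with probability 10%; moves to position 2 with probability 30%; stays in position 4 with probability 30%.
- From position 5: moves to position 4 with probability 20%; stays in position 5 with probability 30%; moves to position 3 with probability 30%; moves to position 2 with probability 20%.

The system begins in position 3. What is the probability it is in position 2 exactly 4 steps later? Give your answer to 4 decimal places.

0.2327

Propagate the distribution vector 4 steps from position 3.
After 0 steps: (0.0000, 1.0000, 0.0000, 0.0000)
After 1 step: (0.2000, 0.3000, 0.3000, 0.2000)
After 2 steps: (0.2300, 0.2600, 0.3200, 0.1900)
After 3 steps: (0.2320, 0.2540, 0.3270, 0.1870)
After 4 steps: (0.2327, 0.2536, 0.3277, 0.1860)
P(in position 2 after 4 steps) = 0.2327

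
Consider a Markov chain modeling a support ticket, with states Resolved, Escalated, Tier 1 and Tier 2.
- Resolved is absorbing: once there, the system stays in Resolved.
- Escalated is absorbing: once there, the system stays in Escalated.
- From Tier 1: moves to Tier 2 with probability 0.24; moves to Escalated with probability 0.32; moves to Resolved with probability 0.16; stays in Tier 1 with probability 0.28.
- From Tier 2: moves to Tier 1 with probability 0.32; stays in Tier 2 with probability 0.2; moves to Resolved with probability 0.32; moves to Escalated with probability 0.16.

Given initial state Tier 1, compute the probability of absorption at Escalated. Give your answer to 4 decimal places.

0.5897

Let h(s) be the probability of absorption at Escalated starting from transient state s. Then h(Escalated) = 1 and h(Resolved) = 0. By first-step analysis:
h(Tier 1) = 0.16·0 + 0.32·1 + 0.28·h(Tier 1) + 0.24·h(Tier 2)
h(Tier 2) = 0.32·0 + 0.16·1 + 0.32·h(Tier 1) + 0.2·h(Tier 2)
Solving: h(Tier 1) = 0.5897, h(Tier 2) = 0.4359.
Starting from Tier 1, the probability is 0.5897.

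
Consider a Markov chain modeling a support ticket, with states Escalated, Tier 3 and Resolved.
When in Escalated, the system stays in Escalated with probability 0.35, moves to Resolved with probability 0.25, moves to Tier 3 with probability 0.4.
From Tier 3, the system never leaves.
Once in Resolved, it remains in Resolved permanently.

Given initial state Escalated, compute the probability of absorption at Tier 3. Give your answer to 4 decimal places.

Let h(s) be the probability of absorption at Tier 3 starting from transient state s. Then h(Tier 3) = 1 and h(Resolved) = 0. By first-step analysis:
h(Escalated) = 0.35·h(Escalated) + 0.4·1 + 0.25·0
Solving: h(Escalated) = 0.6154.
Starting from Escalated, the probability is 0.6154.

0.6154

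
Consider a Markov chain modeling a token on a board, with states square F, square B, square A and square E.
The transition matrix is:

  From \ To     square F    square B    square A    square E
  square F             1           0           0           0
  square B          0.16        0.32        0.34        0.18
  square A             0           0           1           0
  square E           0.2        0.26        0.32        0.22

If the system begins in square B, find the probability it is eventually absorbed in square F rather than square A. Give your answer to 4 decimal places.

0.3325

Let h(s) be the probability of absorption at square F starting from transient state s. Then h(square F) = 1 and h(square A) = 0. By first-step analysis:
h(square B) = 0.16·1 + 0.32·h(square B) + 0.34·0 + 0.18·h(square E)
h(square E) = 0.2·1 + 0.26·h(square B) + 0.32·0 + 0.22·h(square E)
Solving: h(square B) = 0.3325, h(square E) = 0.3672.
Starting from square B, the probability is 0.3325.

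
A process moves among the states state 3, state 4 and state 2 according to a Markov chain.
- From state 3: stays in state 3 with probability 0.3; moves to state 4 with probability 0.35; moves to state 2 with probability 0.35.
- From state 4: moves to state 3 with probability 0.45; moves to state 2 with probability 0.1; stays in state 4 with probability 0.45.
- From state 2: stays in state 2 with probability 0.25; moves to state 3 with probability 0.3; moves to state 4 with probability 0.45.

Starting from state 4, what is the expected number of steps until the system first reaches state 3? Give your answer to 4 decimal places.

2.3129

Let t(s) be the expected number of steps to first reach state 3 from state s, with t(state 3) = 0. Conditioning on the first step:
t(state 4) = 1 + 0.45·t(state 4) + 0.1·t(state 2)
t(state 2) = 1 + 0.45·t(state 4) + 0.25·t(state 2)
Solving: t(state 4) = 2.3129, t(state 2) = 2.7211.
Expected steps from state 4 to state 3: 2.3129.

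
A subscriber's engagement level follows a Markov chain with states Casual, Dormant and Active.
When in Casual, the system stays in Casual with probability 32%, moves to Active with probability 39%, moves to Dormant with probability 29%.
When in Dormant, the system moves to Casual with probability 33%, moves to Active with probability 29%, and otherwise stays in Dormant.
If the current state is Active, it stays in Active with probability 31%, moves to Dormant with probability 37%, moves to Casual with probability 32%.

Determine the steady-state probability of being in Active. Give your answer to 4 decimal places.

0.3289

Let the stationary distribution be π with π = πP and π_1 + π_2 + π_3 = 1.
π_1 = 0.32·π_1 + 0.33·π_2 + 0.32·π_3
π_2 = 0.29·π_1 + 0.38·π_2 + 0.37·π_3
Solving with the normalization constraint gives π = (0.3235, 0.3476, 0.3289).
So the stationary probability of Active is 0.3289.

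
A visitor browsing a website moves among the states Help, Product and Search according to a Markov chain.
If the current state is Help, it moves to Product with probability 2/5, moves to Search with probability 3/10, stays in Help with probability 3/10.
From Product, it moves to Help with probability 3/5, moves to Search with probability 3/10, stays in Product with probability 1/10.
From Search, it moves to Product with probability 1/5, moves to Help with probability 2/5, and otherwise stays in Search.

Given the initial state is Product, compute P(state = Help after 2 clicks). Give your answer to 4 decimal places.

Sum over the intermediate state after 1 click:
P = P(Product→Help)·P(Help→Help) + P(Product→Product)·P(Product→Help) + P(Product→Search)·P(Search→Help)
  = 0.6×0.3 + 0.1×0.6 + 0.3×0.4
  = 0.1800 + 0.0600 + 0.1200 = 0.3600

0.3600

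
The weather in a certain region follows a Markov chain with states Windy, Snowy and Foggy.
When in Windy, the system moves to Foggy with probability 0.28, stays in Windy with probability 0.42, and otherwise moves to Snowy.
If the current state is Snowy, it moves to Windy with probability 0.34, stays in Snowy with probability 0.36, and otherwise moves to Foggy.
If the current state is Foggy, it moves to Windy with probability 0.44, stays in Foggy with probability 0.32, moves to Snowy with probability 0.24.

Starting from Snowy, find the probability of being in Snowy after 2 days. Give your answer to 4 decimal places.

Sum over the intermediate state after 1 day:
P = P(Snowy→Windy)·P(Windy→Snowy) + P(Snowy→Snowy)·P(Snowy→Snowy) + P(Snowy→Foggy)·P(Foggy→Snowy)
  = 0.34×0.3 + 0.36×0.36 + 0.3×0.24
  = 0.1020 + 0.1296 + 0.0720 = 0.3036

0.3036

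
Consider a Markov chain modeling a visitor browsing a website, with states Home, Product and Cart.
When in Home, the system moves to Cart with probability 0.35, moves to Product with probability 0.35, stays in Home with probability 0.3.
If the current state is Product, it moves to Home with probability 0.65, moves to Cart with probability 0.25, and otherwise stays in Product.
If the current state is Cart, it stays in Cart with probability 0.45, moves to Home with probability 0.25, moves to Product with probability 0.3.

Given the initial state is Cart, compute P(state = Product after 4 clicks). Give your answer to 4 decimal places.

Propagate the distribution vector 4 clicks from Cart.
After 0 clicks: (0.0000, 0.0000, 1.0000)
After 1 click: (0.2500, 0.3000, 0.4500)
After 2 clicks: (0.3825, 0.2525, 0.3650)
After 3 clicks: (0.3701, 0.2686, 0.3613)
After 4 clicks: (0.3760, 0.2648, 0.3593)
P(in Product after 4 clicks) = 0.2648

0.2648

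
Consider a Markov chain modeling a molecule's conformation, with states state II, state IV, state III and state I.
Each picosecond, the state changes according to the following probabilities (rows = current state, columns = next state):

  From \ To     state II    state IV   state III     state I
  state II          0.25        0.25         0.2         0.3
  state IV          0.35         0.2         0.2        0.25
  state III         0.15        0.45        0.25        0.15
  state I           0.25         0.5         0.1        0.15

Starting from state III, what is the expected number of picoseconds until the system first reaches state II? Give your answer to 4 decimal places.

4.1294

Let t(s) be the expected number of picoseconds to first reach state II from state s, with t(state II) = 0. Conditioning on the first picosecond:
t(state IV) = 1 + 0.2·t(state IV) + 0.2·t(state III) + 0.25·t(state I)
t(state III) = 1 + 0.45·t(state IV) + 0.25·t(state III) + 0.15·t(state I)
t(state I) = 1 + 0.5·t(state IV) + 0.1·t(state III) + 0.15·t(state I)
Solving: t(state IV) = 3.4328, t(state III) = 4.1294, t(state I) = 3.6816.
Expected picoseconds from state III to state II: 4.1294.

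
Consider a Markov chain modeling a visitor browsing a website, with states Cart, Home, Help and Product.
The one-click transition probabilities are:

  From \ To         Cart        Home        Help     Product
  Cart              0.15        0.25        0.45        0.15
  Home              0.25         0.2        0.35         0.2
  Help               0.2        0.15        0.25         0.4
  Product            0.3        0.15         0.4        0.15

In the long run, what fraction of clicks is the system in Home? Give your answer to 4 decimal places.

Let the stationary distribution be π with π = πP and π_1 + π_2 + π_3 + π_4 = 1.
π_1 = 0.15·π_1 + 0.25·π_2 + 0.2·π_3 + 0.3·π_4
π_2 = 0.25·π_1 + 0.2·π_2 + 0.15·π_3 + 0.15·π_4
π_3 = 0.45·π_1 + 0.35·π_2 + 0.25·π_3 + 0.4·π_4
Solving with the normalization constraint gives π = (0.2226, 0.1813, 0.3496, 0.2465).
So the stationary probability of Home is 0.1813.

0.1813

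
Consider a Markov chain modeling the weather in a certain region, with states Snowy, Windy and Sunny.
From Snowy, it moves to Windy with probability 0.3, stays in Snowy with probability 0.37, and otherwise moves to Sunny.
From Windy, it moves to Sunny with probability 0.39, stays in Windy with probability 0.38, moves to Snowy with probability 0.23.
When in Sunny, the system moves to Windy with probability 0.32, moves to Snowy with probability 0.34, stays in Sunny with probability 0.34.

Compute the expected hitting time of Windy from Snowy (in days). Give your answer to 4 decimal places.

3.2609

Let t(s) be the expected number of days to first reach Windy from state s, with t(Windy) = 0. Conditioning on the first day:
t(Snowy) = 1 + 0.37·t(Snowy) + 0.33·t(Sunny)
t(Sunny) = 1 + 0.34·t(Snowy) + 0.34·t(Sunny)
Solving: t(Snowy) = 3.2609, t(Sunny) = 3.1950.
Expected days from Snowy to Windy: 3.2609.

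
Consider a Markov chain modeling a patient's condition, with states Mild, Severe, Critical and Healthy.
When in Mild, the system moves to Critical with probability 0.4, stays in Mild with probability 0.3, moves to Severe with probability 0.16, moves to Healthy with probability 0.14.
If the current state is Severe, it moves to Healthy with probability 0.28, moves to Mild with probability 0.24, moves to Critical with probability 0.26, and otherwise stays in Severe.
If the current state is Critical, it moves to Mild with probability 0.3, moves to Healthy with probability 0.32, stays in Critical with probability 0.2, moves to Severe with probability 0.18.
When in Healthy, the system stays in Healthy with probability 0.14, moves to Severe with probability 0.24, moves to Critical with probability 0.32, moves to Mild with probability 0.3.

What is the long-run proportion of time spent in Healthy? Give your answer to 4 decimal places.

Let the stationary distribution be π with π = πP and π_1 + π_2 + π_3 + π_4 = 1.
π_1 = 0.3·π_1 + 0.24·π_2 + 0.3·π_3 + 0.3·π_4
π_2 = 0.16·π_1 + 0.22·π_2 + 0.18·π_3 + 0.24·π_4
π_3 = 0.4·π_1 + 0.26·π_2 + 0.2·π_3 + 0.32·π_4
Solving with the normalization constraint gives π = (0.2883, 0.1953, 0.2958, 0.2206).
So the stationary probability of Healthy is 0.2206.

0.2206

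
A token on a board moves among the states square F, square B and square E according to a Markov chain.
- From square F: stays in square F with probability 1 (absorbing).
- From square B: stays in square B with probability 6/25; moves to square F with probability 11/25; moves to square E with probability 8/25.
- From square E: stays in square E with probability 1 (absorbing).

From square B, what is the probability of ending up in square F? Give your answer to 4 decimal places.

0.5789

Let h(s) be the probability of absorption at square F starting from transient state s. Then h(square F) = 1 and h(square E) = 0. By first-step analysis:
h(square B) = 0.44·1 + 0.24·h(square B) + 0.32·0
Solving: h(square B) = 0.5789.
Starting from square B, the probability is 0.5789.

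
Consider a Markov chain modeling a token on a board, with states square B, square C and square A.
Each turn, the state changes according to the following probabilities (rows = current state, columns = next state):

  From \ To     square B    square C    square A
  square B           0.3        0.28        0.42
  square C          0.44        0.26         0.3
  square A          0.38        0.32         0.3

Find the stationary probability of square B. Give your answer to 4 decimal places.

Let the stationary distribution be π with π = πP and π_1 + π_2 + π_3 = 1.
π_1 = 0.3·π_1 + 0.44·π_2 + 0.38·π_3
π_2 = 0.28·π_1 + 0.26·π_2 + 0.32·π_3
Solving with the normalization constraint gives π = (0.3679, 0.2880, 0.3441).
So the stationary probability of square B is 0.3679.

0.3679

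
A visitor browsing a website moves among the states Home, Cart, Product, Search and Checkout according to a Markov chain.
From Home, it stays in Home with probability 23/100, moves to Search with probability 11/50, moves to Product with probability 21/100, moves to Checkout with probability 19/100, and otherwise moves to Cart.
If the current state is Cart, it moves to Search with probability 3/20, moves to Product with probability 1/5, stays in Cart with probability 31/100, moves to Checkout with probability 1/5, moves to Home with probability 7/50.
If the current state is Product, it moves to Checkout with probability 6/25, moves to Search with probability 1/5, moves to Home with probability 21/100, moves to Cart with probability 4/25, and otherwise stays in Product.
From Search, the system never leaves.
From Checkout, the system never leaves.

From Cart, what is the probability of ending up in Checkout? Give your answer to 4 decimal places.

Let h(s) be the probability of absorption at Checkout starting from transient state s. Then h(Checkout) = 1 and h(Search) = 0. By first-step analysis:
h(Home) = 0.23·h(Home) + 0.15·h(Cart) + 0.21·h(Product) + 0.22·0 + 0.19·1
h(Cart) = 0.14·h(Home) + 0.31·h(Cart) + 0.2·h(Product) + 0.15·0 + 0.2·1
h(Product) = 0.21·h(Home) + 0.16·h(Cart) + 0.19·h(Product) + 0.2·0 + 0.24·1
Solving: h(Home) = 0.4985, h(Cart) = 0.5456, h(Product) = 0.5333.
Starting from Cart, the probability is 0.5456.

0.5456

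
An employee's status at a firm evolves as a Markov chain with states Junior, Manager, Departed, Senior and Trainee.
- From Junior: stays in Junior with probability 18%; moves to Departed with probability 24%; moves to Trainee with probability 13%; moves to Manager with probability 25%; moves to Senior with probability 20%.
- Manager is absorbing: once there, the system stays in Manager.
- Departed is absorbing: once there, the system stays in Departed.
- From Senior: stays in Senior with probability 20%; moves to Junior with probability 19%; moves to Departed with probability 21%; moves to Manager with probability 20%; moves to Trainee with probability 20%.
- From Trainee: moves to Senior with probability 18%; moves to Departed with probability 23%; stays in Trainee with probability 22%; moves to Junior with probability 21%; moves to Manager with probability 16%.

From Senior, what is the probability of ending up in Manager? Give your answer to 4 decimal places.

Let h(s) be the probability of absorption at Manager starting from transient state s. Then h(Manager) = 1 and h(Departed) = 0. By first-step analysis:
h(Junior) = 0.18·h(Junior) + 0.25·1 + 0.24·0 + 0.2·h(Senior) + 0.13·h(Trainee)
h(Senior) = 0.19·h(Junior) + 0.2·1 + 0.21·0 + 0.2·h(Senior) + 0.2·h(Trainee)
h(Trainee) = 0.21·h(Junior) + 0.16·1 + 0.23·0 + 0.18·h(Senior) + 0.22·h(Trainee)
Solving: h(Junior) = 0.4928, h(Senior) = 0.4791, h(Trainee) = 0.4484.
Starting from Senior, the probability is 0.4791.

0.4791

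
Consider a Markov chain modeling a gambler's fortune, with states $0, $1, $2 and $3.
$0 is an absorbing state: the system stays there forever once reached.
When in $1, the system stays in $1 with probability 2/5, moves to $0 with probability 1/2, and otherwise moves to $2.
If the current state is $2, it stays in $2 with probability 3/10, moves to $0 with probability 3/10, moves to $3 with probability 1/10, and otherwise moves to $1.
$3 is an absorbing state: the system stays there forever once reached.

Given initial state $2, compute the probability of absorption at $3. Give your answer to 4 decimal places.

0.1538

Let h(s) be the probability of absorption at $3 starting from transient state s. Then h($3) = 1 and h($0) = 0. By first-step analysis:
h($1) = 0.5·0 + 0.4·h($1) + 0.1·h($2)
h($2) = 0.3·0 + 0.3·h($1) + 0.3·h($2) + 0.1·1
Solving: h($1) = 0.0256, h($2) = 0.1538.
Starting from $2, the probability is 0.1538.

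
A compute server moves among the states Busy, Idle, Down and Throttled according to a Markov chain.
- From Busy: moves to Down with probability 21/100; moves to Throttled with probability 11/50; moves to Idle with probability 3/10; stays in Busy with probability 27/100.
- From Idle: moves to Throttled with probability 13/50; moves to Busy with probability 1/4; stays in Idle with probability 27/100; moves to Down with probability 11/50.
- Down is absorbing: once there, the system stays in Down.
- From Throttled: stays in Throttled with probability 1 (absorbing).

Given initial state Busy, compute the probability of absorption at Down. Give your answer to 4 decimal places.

0.4789

Let h(s) be the probability of absorption at Down starting from transient state s. Then h(Down) = 1 and h(Throttled) = 0. By first-step analysis:
h(Busy) = 0.27·h(Busy) + 0.3·h(Idle) + 0.21·1 + 0.22·0
h(Idle) = 0.25·h(Busy) + 0.27·h(Idle) + 0.22·1 + 0.26·0
Solving: h(Busy) = 0.4789, h(Idle) = 0.4654.
Starting from Busy, the probability is 0.4789.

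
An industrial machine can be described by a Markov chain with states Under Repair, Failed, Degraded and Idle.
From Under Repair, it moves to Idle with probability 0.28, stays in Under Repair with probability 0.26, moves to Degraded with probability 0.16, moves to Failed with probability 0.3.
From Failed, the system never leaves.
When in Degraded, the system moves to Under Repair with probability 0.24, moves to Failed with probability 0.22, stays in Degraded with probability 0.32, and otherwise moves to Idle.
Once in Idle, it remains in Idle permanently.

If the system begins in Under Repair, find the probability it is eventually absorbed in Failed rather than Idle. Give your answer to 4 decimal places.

Let h(s) be the probability of absorption at Failed starting from transient state s. Then h(Failed) = 1 and h(Idle) = 0. By first-step analysis:
h(Under Repair) = 0.26·h(Under Repair) + 0.3·1 + 0.16·h(Degraded) + 0.28·0
h(Degraded) = 0.24·h(Under Repair) + 0.22·1 + 0.32·h(Degraded) + 0.22·0
Solving: h(Under Repair) = 0.5146, h(Degraded) = 0.5052.
Starting from Under Repair, the probability is 0.5146.

0.5146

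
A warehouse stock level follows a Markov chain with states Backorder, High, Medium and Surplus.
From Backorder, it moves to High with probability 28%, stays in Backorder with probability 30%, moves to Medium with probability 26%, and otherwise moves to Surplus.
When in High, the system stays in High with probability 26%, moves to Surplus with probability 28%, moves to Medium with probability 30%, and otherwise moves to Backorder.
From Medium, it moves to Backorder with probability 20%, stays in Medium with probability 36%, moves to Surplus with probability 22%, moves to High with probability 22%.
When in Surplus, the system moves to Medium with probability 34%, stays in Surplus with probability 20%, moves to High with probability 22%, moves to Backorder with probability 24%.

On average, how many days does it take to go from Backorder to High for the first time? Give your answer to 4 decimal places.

3.9915

Let t(s) be the expected number of days to first reach High from state s, with t(High) = 0. Conditioning on the first day:
t(Backorder) = 1 + 0.3·t(Backorder) + 0.26·t(Medium) + 0.16·t(Surplus)
t(Medium) = 1 + 0.2·t(Backorder) + 0.36·t(Medium) + 0.22·t(Surplus)
t(Surplus) = 1 + 0.24·t(Backorder) + 0.34·t(Medium) + 0.2·t(Surplus)
Solving: t(Backorder) = 3.9915, t(Medium) = 4.2758, t(Surplus) = 4.2647.
Expected days from Backorder to High: 3.9915.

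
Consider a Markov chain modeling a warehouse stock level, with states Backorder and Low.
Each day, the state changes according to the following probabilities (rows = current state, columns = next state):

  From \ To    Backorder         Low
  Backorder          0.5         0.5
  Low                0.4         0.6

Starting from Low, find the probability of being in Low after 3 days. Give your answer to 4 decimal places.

Propagate the distribution vector 3 days from Low.
After 0 days: (0.0000, 1.0000)
After 1 day: (0.4000, 0.6000)
After 2 days: (0.4400, 0.5600)
After 3 days: (0.4440, 0.5560)
P(in Low after 3 days) = 0.5560

0.5560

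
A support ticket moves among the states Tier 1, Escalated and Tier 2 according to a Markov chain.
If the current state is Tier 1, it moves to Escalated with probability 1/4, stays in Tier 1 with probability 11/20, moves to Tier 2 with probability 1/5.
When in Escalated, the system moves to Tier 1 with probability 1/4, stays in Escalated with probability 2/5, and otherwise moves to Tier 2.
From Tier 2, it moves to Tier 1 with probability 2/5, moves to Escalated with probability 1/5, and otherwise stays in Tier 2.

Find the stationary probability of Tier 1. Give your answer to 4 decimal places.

Let the stationary distribution be π with π = πP and π_1 + π_2 + π_3 = 1.
π_1 = 0.55·π_1 + 0.25·π_2 + 0.4·π_3
π_2 = 0.25·π_1 + 0.4·π_2 + 0.2·π_3
Solving with the normalization constraint gives π = (0.4218, 0.2764, 0.3018).
So the stationary probability of Tier 1 is 0.4218.

0.4218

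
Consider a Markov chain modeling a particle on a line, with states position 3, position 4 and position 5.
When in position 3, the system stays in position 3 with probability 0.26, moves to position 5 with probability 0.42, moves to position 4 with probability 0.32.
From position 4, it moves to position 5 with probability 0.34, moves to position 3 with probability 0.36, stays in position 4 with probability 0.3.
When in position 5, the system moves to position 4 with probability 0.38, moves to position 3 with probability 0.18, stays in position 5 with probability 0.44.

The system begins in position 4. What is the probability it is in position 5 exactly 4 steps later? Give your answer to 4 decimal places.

Propagate the distribution vector 4 steps from position 4.
After 0 steps: (0.0000, 1.0000, 0.0000)
After 1 step: (0.3600, 0.3000, 0.3400)
After 2 steps: (0.2628, 0.3344, 0.4028)
After 3 steps: (0.2612, 0.3375, 0.4013)
After 4 steps: (0.2616, 0.3373, 0.4010)
P(in position 5 after 4 steps) = 0.4010

0.4010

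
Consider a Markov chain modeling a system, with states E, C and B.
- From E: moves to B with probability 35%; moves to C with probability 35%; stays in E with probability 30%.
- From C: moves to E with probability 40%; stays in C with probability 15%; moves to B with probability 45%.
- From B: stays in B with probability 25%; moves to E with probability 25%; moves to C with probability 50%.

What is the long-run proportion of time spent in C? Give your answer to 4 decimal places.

0.3352

Let the stationary distribution be π with π = πP and π_1 + π_2 + π_3 = 1.
π_1 = 0.3·π_1 + 0.4·π_2 + 0.25·π_3
π_2 = 0.35·π_1 + 0.15·π_2 + 0.5·π_3
Solving with the normalization constraint gives π = (0.3161, 0.3352, 0.3487).
So the stationary probability of C is 0.3352.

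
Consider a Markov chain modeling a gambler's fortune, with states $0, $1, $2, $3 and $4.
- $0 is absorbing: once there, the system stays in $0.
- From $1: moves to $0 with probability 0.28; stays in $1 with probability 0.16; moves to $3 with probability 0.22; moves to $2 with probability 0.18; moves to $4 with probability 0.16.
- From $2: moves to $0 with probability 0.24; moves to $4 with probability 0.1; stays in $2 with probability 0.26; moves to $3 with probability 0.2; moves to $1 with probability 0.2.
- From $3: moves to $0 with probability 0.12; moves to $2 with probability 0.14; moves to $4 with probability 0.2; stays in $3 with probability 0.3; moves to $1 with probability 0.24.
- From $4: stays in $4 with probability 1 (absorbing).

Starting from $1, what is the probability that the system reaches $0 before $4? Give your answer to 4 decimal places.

Let h(s) be the probability of absorption at $0 starting from transient state s. Then h($0) = 1 and h($4) = 0. By first-step analysis:
h($1) = 0.28·1 + 0.16·h($1) + 0.18·h($2) + 0.22·h($3) + 0.16·0
h($2) = 0.24·1 + 0.2·h($1) + 0.26·h($2) + 0.2·h($3) + 0.1·0
h($3) = 0.12·1 + 0.24·h($1) + 0.14·h($2) + 0.3·h($3) + 0.2·0
Solving: h($1) = 0.5975, h($2) = 0.6211, h($3) = 0.5005.
Starting from $1, the probability is 0.5975.

0.5975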